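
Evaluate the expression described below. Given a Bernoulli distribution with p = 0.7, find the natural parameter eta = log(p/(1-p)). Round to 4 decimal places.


Natural parameter for Bernoulli: eta = log(p/(1-p)).
p = 0.7, 1-p = 0.3.
p/(1-p) = 2.333333.
eta = log(2.333333) = 0.8473

0.8473


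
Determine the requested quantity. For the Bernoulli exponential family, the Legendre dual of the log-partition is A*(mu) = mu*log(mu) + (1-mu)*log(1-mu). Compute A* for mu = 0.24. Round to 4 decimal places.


Legendre transform for Bernoulli:
A*(mu) = mu*log(mu) + (1-mu)*log(1-mu).
mu = 0.24, 1-mu = 0.76.
mu*log(mu) = 0.24*log(0.24) = -0.342508.
(1-mu)*log(1-mu) = 0.76*log(0.76) = -0.208572.
A* = -0.342508 + -0.208572 = -0.5511

-0.5511


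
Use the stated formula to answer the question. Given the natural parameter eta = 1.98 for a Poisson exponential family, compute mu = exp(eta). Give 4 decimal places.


Expectation parameter for Poisson exponential family:
mu = exp(eta).
eta = 1.98.
mu = exp(1.98) = 7.2427

7.2427


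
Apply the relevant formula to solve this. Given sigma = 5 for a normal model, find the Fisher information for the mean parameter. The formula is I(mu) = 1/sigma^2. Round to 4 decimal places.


The Fisher information for the mean of a normal distribution is I(mu) = 1/sigma^2.
sigma = 5, so sigma^2 = 25.
I(mu) = 1/25 = 0.0400

0.0400


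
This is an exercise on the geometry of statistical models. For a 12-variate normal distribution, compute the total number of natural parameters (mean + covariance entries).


Exponential family dimension calculation:
For 12-dim MVN: mean has 12 params, covariance has 12*13/2 = 78 unique entries.
Total dim = 12 + 78 = 90.

90


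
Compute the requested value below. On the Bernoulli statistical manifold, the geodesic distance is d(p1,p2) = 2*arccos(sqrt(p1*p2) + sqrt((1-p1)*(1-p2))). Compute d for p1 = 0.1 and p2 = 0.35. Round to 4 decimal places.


Geodesic distance on Bernoulli manifold:
d(p1,p2) = 2*arccos(sqrt(p1*p2) + sqrt((1-p1)*(1-p2))).
sqrt(p1*p2) = sqrt(0.1*0.35) = 0.187083.
sqrt((1-p1)*(1-p2)) = sqrt(0.9*0.65) = 0.764853.
arg = 0.187083 + 0.764853 = 0.951936.
d = 2*arccos(0.951936) = 0.6226

0.6226


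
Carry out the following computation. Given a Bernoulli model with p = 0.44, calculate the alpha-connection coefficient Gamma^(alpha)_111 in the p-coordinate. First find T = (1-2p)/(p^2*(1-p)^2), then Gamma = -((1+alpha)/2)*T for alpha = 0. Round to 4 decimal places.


Skewness (Amari-Chentsov) tensor: T = (1-2p)/(p^2*(1-p)^2).
p = 0.44, 1-2p = 0.12, p^2 = 0.1936, (1-p)^2 = 0.3136.
T = 0.12/(0.1936 * 0.3136) = 1.976514.
In the p-coordinate, Gamma^(alpha) = Gamma^(0) - (alpha/2)*T with Gamma^(0) = (1/2)*g'(p) = -T/2,
so Gamma^(alpha) = -((1+alpha)/2)*T.
alpha = 0, -(1+alpha)/2 = -0.5.
Gamma = -0.5 * 1.976514 = -0.9883

-0.9883


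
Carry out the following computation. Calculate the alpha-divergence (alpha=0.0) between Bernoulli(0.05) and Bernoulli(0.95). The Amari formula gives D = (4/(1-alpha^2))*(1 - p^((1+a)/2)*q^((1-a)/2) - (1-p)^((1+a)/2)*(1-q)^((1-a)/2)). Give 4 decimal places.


Amari alpha-divergence:
D = (4/(1-alpha^2))*(1 - p^((1+a)/2)*q^((1-a)/2) - (1-p)^((1+a)/2)*(1-q)^((1-a)/2)).
alpha = 0.0, p = 0.05, q = 0.95.
e1 = (1+alpha)/2 = 0.5, e2 = (1-alpha)/2 = 0.5.
t1 = p^e1 * q^e2 = 0.05^0.5 * 0.95^0.5 = 0.217945.
t2 = (1-p)^e1 * (1-q)^e2 = 0.95^0.5 * 0.05^0.5 = 0.217945.
4/(1-alpha^2) = 4.0.
D = 4.0*(1 - 0.217945 - 0.217945) = 2.2564

2.2564


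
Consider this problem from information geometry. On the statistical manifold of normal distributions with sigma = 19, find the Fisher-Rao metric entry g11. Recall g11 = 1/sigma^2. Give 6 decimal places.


For the 2-parameter normal family, the Fisher metric has:
  g11 = 1/sigma^2, g22 = 2/sigma^2.
sigma = 19, sigma^2 = 361.
g11 = 0.002770

0.002770


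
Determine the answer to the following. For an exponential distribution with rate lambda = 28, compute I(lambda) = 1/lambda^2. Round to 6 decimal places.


Fisher information for exponential: I(lambda) = 1/lambda^2.
lambda = 28, lambda^2 = 784.
I = 1/784 = 0.001276

0.001276


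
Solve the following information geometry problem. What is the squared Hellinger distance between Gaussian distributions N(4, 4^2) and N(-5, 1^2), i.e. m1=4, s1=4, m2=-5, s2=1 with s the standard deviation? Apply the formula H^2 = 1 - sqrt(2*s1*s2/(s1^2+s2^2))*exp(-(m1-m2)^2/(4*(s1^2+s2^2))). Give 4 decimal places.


Squared Hellinger distance for Gaussians:
H^2 = 1 - sqrt(2*s1*s2/(s1^2+s2^2)) * exp(-(m1-m2)^2/(4*(s1^2+s2^2))).
s1^2 = 16, s2^2 = 1, s1^2+s2^2 = 17.
sqrt(2*4*1/(17)) = 0.685994.
(m1-m2)^2 = (9)^2 = 81.
exp(-81/(4*17)) = exp(-1.191176) = 0.303864.
H^2 = 1 - 0.685994*0.303864 = 0.7916

0.7916


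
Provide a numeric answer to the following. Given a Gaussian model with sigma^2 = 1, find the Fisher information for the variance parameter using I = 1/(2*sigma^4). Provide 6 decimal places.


Fisher information for variance: I(sigma^2) = 1/(2*sigma^4).
sigma^2 = 1, so sigma^4 = 1.
I = 1/(2*1) = 1/2 = 0.500000

0.500000


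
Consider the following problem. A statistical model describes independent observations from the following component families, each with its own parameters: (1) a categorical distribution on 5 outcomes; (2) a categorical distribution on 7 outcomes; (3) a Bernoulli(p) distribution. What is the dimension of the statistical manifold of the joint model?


The dimension of a statistical manifold equals the number of free
(independent) real parameters of the model. For a product of independent
blocks the parameter counts add.
- categorical on 5 outcomes (probabilities sum to 1): 5-1 = 4.
- categorical on 7 outcomes (probabilities sum to 1): 7-1 = 6.
- Bernoulli (p): 1.
Total = 4 + 6 + 1 = 11.
Dimension = 11

11


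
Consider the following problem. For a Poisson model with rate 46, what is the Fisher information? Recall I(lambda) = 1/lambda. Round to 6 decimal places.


Fisher information for Poisson: I(lambda) = 1/lambda.
lambda = 46.
I(lambda) = 1/46 = 0.021739

0.021739


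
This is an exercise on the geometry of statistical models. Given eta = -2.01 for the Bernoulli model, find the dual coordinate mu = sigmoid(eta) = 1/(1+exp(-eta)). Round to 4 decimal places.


Dual coordinate (expectation parameter) for Bernoulli:
mu = 1/(1+exp(-eta)).
eta = -2.01.
exp(-eta) = exp(2.01) = 7.463317.
mu = 1/(1+7.463317) = 0.1182

0.1182


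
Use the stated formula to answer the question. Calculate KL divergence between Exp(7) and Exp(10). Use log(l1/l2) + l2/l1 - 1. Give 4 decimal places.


KL divergence for exponential family:
KL = log(l1/l2) + l2/l1 - 1.
log(7/10) = -0.356675.
10/7 = 1.428571.
KL = -0.356675 + 1.428571 - 1 = 0.0719

0.0719


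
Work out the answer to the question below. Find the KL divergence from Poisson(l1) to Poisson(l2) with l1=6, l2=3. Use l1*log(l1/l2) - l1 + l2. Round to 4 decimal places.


KL divergence for Poisson:
KL = l1*log(l1/l2) - l1 + l2.
l1 = 6, l2 = 3.
log(6/3) = 0.693147.
l1*log(l1/l2) = 6 * 0.693147 = 4.158883.
KL = 4.158883 - 6 + 3 = 1.1589

1.1589


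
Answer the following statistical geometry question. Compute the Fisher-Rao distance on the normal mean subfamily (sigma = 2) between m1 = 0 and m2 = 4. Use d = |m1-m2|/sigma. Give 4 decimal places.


On the fixed-variance normal subfamily, geodesic distance = |m1-m2|/sigma.
|0 - 4| = 4.
sigma = 2.
d = 4/2 = 2.0000

2.0000


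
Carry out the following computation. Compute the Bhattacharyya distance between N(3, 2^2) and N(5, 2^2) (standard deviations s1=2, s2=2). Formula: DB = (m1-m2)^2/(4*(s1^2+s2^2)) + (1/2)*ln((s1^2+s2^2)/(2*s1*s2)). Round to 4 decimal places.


Bhattacharyya distance between two Gaussians:
DB = (m1-m2)^2/(4*(s1^2+s2^2)) + (1/2)*ln((s1^2+s2^2)/(2*s1*s2)).
(m1-m2)^2 = (-2)^2 = 4.
s1^2+s2^2 = 4 + 4 = 8.
term1 = 4/32 = 0.125.
term2 = 0.5*ln(8/8.0) = 0.0.
DB = 0.125 + 0.0 = 0.1250

0.1250


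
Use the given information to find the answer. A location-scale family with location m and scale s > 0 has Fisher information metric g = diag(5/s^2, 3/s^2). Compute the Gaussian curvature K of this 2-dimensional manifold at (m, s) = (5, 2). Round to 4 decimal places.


The metric has the form g = (A dm^2 + B ds^2)/s^2 with A = 5, B = 3.
Substitute u = sqrt(A/B)*m: g = B*(du^2 + ds^2)/s^2, i.e. B times the
Poincare upper half-plane metric, which has constant Gaussian curvature -1.
Scaling a 2D metric by a constant c divides the Gaussian curvature by c,
so K = -1/B = -1/(3) = -0.3333 everywhere (the point (m, s) = (5, 2) is irrelevant:
the curvature is constant).
The requested Gaussian curvature is K = -0.3333.

-0.3333


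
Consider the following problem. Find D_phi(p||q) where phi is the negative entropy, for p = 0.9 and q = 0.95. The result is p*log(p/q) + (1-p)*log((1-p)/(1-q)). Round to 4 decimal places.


Bregman divergence with negative entropy generator:
D = p*log(p/q) + (1-p)*log((1-p)/(1-q)).
p = 0.9, q = 0.95.
p*log(p/q) = 0.9*log(0.9/0.95) = -0.04866.
(1-p)*log((1-p)/(1-q)) = 0.1*log(0.1/0.05) = 0.069315.
D = -0.04866 + 0.069315 = 0.0207

0.0207


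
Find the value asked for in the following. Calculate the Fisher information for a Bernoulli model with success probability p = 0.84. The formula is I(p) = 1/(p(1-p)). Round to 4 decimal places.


For Bernoulli(p), Fisher information is I(p) = 1/(p*(1-p)).
p = 0.84, 1-p = 0.16.
p*(1-p) = 0.1344.
I(p) = 1/0.1344 = 7.4405

7.4405


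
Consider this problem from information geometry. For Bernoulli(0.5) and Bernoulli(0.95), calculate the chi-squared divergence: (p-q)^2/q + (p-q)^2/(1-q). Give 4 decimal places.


Chi-squared divergence between Bernoulli distributions:
chi^2 = (p-q)^2/q + (p-q)^2/(1-q).
p = 0.5, q = 0.95, p-q = -0.45.
(p-q)^2 = 0.2025.
term1 = 0.2025/0.95 = 0.213158.
term2 = 0.2025/0.05 = 4.05.
chi^2 = 0.213158 + 4.05 = 4.2632

4.2632


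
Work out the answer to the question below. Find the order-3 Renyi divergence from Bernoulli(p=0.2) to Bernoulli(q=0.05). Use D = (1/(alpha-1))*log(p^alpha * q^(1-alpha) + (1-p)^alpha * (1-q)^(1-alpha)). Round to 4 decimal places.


Renyi divergence of order alpha between Bernoulli distributions:
D = (1/(alpha-1))*log(p^alpha * q^(1-alpha) + (1-p)^alpha * (1-q)^(1-alpha)).
alpha = 3, p = 0.2, q = 0.05.
p^alpha * q^(1-alpha) = 0.2^3 * 0.05^-2 = 3.2.
(1-p)^alpha * (1-q)^(1-alpha) = 0.8^3 * 0.95^-2 = 0.567313.
sum = 3.2 + 0.567313 = 3.767313.
D = (1/2)*log(3.767313) = 0.6632

0.6632


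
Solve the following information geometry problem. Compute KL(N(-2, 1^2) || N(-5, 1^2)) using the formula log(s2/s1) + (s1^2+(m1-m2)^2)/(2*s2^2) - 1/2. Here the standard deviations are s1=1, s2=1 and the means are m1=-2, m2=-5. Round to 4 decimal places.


KL divergence between normal distributions:
KL = log(s2/s1) + (s1^2 + (m1-m2)^2)/(2*s2^2) - 1/2.
log(1/1) = 0.0.
(1^2 + (-2--5)^2)/(2*1^2) = (1 + 9)/2 = 5.0.
KL = 0.0 + 5.0 - 0.5 = 4.5000

4.5000


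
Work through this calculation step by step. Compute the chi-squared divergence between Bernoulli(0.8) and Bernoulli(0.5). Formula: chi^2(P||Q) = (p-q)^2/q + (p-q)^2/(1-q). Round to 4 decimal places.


Chi-squared divergence between Bernoulli distributions:
chi^2 = (p-q)^2/q + (p-q)^2/(1-q).
p = 0.8, q = 0.5, p-q = 0.3.
(p-q)^2 = 0.09.
term1 = 0.09/0.5 = 0.18.
term2 = 0.09/0.5 = 0.18.
chi^2 = 0.18 + 0.18 = 0.3600

0.3600


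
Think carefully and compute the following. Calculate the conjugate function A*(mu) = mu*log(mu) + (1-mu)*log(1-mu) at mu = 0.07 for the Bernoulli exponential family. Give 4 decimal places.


Legendre transform for Bernoulli:
A*(mu) = mu*log(mu) + (1-mu)*log(1-mu).
mu = 0.07, 1-mu = 0.93.
mu*log(mu) = 0.07*log(0.07) = -0.186148.
(1-mu)*log(1-mu) = 0.93*log(0.93) = -0.067491.
A* = -0.186148 + -0.067491 = -0.2536

-0.2536


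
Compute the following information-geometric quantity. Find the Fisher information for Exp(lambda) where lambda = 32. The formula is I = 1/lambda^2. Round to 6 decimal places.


Fisher information for exponential: I(lambda) = 1/lambda^2.
lambda = 32, lambda^2 = 1024.
I = 1/1024 = 0.000977

0.000977


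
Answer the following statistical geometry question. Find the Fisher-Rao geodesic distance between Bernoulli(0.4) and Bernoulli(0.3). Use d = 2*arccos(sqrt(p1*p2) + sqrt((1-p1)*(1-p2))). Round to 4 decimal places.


Geodesic distance on Bernoulli manifold:
d(p1,p2) = 2*arccos(sqrt(p1*p2) + sqrt((1-p1)*(1-p2))).
sqrt(p1*p2) = sqrt(0.4*0.3) = 0.34641.
sqrt((1-p1)*(1-p2)) = sqrt(0.6*0.7) = 0.648074.
arg = 0.34641 + 0.648074 = 0.994484.
d = 2*arccos(0.994484) = 0.2102

0.2102


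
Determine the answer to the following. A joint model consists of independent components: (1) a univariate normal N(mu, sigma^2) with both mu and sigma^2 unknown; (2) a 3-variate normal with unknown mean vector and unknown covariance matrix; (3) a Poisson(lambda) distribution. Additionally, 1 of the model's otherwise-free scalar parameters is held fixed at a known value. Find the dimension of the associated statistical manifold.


The dimension of a statistical manifold equals the number of free
(independent) real parameters of the model. For a product of independent
blocks the parameter counts add.
- normal (mu, sigma^2): 2.
- 3-variate normal: 3 (mean) + 3*4/2 = 6 (symmetric covariance) = 9.
- Poisson (lambda): 1.
Total = 2 + 9 + 1 = 12.
1 parameter(s) fixed at known values: 12 - 1 = 11.
Dimension = 11

11


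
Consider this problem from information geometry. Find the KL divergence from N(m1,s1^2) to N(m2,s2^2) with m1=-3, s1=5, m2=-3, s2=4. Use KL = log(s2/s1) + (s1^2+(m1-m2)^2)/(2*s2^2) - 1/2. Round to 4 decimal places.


KL divergence between normal distributions:
KL = log(s2/s1) + (s1^2 + (m1-m2)^2)/(2*s2^2) - 1/2.
log(4/5) = -0.223144.
(5^2 + (-3--3)^2)/(2*4^2) = (25 + 0)/32 = 0.78125.
KL = -0.223144 + 0.78125 - 0.5 = 0.0581

0.0581


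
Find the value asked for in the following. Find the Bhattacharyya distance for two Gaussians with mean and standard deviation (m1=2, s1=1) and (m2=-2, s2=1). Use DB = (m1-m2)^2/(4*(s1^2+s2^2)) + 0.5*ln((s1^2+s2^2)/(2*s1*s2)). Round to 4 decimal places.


Bhattacharyya distance between two Gaussians:
DB = (m1-m2)^2/(4*(s1^2+s2^2)) + (1/2)*ln((s1^2+s2^2)/(2*s1*s2)).
(m1-m2)^2 = (4)^2 = 16.
s1^2+s2^2 = 1 + 1 = 2.
term1 = 16/8 = 2.0.
term2 = 0.5*ln(2/2.0) = 0.0.
DB = 2.0 + 0.0 = 2.0000

2.0000


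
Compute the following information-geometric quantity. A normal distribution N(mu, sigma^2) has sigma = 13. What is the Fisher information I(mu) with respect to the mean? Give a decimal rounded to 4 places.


The Fisher information for the mean of a normal distribution is I(mu) = 1/sigma^2.
sigma = 13, so sigma^2 = 169.
I(mu) = 1/169 = 0.0059

0.0059


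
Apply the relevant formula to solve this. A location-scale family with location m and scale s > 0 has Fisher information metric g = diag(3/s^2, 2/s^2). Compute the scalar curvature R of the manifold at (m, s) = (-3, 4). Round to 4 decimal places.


The metric has the form g = (A dm^2 + B ds^2)/s^2 with A = 3, B = 2.
Substitute u = sqrt(A/B)*m: g = B*(du^2 + ds^2)/s^2, i.e. B times the
Poincare upper half-plane metric, which has constant Gaussian curvature -1.
Scaling a 2D metric by a constant c divides the Gaussian curvature by c,
so K = -1/B = -1/(2) = -0.5000 everywhere (the point (m, s) = (-3, 4) is irrelevant:
the curvature is constant).
Scalar curvature in dimension 2: R = 2K = -2/(2) = -1.0000.

-1.0000


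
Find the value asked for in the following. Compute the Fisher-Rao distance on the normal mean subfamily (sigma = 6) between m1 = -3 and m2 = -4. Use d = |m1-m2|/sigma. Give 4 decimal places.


On the fixed-variance normal subfamily, geodesic distance = |m1-m2|/sigma.
|-3 - -4| = 1.
sigma = 6.
d = 1/6 = 0.1667

0.1667


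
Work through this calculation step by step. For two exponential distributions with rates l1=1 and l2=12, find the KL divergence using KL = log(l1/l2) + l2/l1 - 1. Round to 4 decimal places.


KL divergence for exponential family:
KL = log(l1/l2) + l2/l1 - 1.
log(1/12) = -2.484907.
12/1 = 12.0.
KL = -2.484907 + 12.0 - 1 = 8.5151

8.5151


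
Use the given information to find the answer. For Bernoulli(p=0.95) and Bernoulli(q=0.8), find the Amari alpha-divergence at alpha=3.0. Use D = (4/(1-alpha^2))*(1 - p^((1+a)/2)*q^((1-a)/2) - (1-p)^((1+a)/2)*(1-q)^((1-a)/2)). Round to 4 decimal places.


Amari alpha-divergence:
D = (4/(1-alpha^2))*(1 - p^((1+a)/2)*q^((1-a)/2) - (1-p)^((1+a)/2)*(1-q)^((1-a)/2)).
alpha = 3.0, p = 0.95, q = 0.8.
e1 = (1+alpha)/2 = 2.0, e2 = (1-alpha)/2 = -1.0.
t1 = p^e1 * q^e2 = 0.95^2.0 * 0.8^-1.0 = 1.128125.
t2 = (1-p)^e1 * (1-q)^e2 = 0.05^2.0 * 0.2^-1.0 = 0.0125.
4/(1-alpha^2) = -0.5.
D = -0.5*(1 - 1.128125 - 0.0125) = 0.0703

0.0703


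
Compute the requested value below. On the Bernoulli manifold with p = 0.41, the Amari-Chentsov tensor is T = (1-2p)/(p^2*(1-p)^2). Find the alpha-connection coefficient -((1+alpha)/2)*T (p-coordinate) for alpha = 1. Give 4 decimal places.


Skewness (Amari-Chentsov) tensor: T = (1-2p)/(p^2*(1-p)^2).
p = 0.41, 1-2p = 0.18, p^2 = 0.1681, (1-p)^2 = 0.3481.
T = 0.18/(0.1681 * 0.3481) = 3.076102.
In the p-coordinate, Gamma^(alpha) = Gamma^(0) - (alpha/2)*T with Gamma^(0) = (1/2)*g'(p) = -T/2,
so Gamma^(alpha) = -((1+alpha)/2)*T.
alpha = 1, -(1+alpha)/2 = -1.0.
Gamma = -1.0 * 3.076102 = -3.0761

-3.0761


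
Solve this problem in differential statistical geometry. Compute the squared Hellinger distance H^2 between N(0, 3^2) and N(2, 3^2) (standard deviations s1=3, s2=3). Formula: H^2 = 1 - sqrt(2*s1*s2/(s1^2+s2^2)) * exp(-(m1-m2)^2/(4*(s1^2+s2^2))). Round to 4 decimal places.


Squared Hellinger distance for Gaussians:
H^2 = 1 - sqrt(2*s1*s2/(s1^2+s2^2)) * exp(-(m1-m2)^2/(4*(s1^2+s2^2))).
s1^2 = 9, s2^2 = 9, s1^2+s2^2 = 18.
sqrt(2*3*3/(18)) = 1.0.
(m1-m2)^2 = (-2)^2 = 4.
exp(-4/(4*18)) = exp(-0.055556) = 0.945959.
H^2 = 1 - 1.0*0.945959 = 0.0540

0.0540


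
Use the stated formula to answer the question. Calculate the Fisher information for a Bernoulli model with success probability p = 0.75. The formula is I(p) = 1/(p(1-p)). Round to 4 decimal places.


For Bernoulli(p), Fisher information is I(p) = 1/(p*(1-p)).
p = 0.75, 1-p = 0.25.
p*(1-p) = 0.1875.
I(p) = 1/0.1875 = 5.3333

5.3333


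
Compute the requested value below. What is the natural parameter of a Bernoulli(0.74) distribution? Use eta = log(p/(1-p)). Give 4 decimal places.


Natural parameter for Bernoulli: eta = log(p/(1-p)).
p = 0.74, 1-p = 0.26.
p/(1-p) = 2.846154.
eta = log(2.846154) = 1.0460

1.0460


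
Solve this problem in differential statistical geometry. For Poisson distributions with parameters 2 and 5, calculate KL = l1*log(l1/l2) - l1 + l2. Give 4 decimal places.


KL divergence for Poisson:
KL = l1*log(l1/l2) - l1 + l2.
l1 = 2, l2 = 5.
log(2/5) = -0.916291.
l1*log(l1/l2) = 2 * -0.916291 = -1.832581.
KL = -1.832581 - 2 + 5 = 1.1674

1.1674


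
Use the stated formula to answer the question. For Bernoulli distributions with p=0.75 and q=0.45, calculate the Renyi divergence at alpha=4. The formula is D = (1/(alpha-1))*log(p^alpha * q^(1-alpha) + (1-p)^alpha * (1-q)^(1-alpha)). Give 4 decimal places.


Renyi divergence of order alpha between Bernoulli distributions:
D = (1/(alpha-1))*log(p^alpha * q^(1-alpha) + (1-p)^alpha * (1-q)^(1-alpha)).
alpha = 4, p = 0.75, q = 0.45.
p^alpha * q^(1-alpha) = 0.75^4 * 0.45^-3 = 3.472222.
(1-p)^alpha * (1-q)^(1-alpha) = 0.25^4 * 0.55^-3 = 0.023479.
sum = 3.472222 + 0.023479 = 3.495701.
D = (1/3)*log(3.495701) = 0.4172

0.4172


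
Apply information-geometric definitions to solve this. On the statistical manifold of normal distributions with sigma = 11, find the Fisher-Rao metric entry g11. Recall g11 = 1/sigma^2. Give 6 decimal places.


For the 2-parameter normal family, the Fisher metric has:
  g11 = 1/sigma^2, g22 = 2/sigma^2.
sigma = 11, sigma^2 = 121.
g11 = 0.008264

0.008264


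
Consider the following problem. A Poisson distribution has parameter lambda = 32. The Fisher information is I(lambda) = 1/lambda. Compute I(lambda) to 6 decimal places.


Fisher information for Poisson: I(lambda) = 1/lambda.
lambda = 32.
I(lambda) = 1/32 = 0.031250

0.031250


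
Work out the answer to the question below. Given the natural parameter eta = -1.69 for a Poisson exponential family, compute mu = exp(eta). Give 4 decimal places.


Expectation parameter for Poisson exponential family:
mu = exp(eta).
eta = -1.69.
mu = exp(-1.69) = 0.1845

0.1845


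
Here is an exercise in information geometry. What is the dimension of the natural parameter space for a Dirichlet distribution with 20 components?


Exponential family dimension calculation:
Dirichlet with 20 components has 20 natural parameters.

20


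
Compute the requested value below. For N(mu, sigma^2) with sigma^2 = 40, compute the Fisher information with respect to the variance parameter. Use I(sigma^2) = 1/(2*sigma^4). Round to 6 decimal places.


Fisher information for variance: I(sigma^2) = 1/(2*sigma^4).
sigma^2 = 40, so sigma^4 = 1600.
I = 1/(2*1600) = 1/3200 = 0.000313

0.000313


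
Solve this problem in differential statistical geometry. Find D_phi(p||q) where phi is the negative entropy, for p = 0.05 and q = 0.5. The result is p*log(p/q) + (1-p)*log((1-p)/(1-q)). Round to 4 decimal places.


Bregman divergence with negative entropy generator:
D = p*log(p/q) + (1-p)*log((1-p)/(1-q)).
p = 0.05, q = 0.5.
p*log(p/q) = 0.05*log(0.05/0.5) = -0.115129.
(1-p)*log((1-p)/(1-q)) = 0.95*log(0.95/0.5) = 0.609761.
D = -0.115129 + 0.609761 = 0.4946

0.4946


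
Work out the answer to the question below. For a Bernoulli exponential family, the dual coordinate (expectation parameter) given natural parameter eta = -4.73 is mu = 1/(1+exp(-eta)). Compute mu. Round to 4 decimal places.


Dual coordinate (expectation parameter) for Bernoulli:
mu = 1/(1+exp(-eta)).
eta = -4.73.
exp(-eta) = exp(4.73) = 113.295562.
mu = 1/(1+113.295562) = 0.0087

0.0087


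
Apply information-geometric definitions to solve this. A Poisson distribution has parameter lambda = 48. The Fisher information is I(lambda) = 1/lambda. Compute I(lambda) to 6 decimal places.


Fisher information for Poisson: I(lambda) = 1/lambda.
lambda = 48.
I(lambda) = 1/48 = 0.020833

0.020833


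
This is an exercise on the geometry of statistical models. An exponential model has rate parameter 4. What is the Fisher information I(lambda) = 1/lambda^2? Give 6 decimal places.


Fisher information for exponential: I(lambda) = 1/lambda^2.
lambda = 4, lambda^2 = 16.
I = 1/16 = 0.062500

0.062500


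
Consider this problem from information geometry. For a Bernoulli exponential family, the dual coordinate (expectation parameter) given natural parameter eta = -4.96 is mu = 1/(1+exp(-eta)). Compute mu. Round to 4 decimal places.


Dual coordinate (expectation parameter) for Bernoulli:
mu = 1/(1+exp(-eta)).
eta = -4.96.
exp(-eta) = exp(4.96) = 142.593796.
mu = 1/(1+142.593796) = 0.0070

0.0070


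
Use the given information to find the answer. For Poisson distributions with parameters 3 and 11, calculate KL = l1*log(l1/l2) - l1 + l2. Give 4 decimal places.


KL divergence for Poisson:
KL = l1*log(l1/l2) - l1 + l2.
l1 = 3, l2 = 11.
log(3/11) = -1.299283.
l1*log(l1/l2) = 3 * -1.299283 = -3.897849.
KL = -3.897849 - 3 + 11 = 4.1022

4.1022


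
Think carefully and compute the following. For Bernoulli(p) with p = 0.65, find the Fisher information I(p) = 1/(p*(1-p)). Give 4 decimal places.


For Bernoulli(p), Fisher information is I(p) = 1/(p*(1-p)).
p = 0.65, 1-p = 0.35.
p*(1-p) = 0.2275.
I(p) = 1/0.2275 = 4.3956

4.3956


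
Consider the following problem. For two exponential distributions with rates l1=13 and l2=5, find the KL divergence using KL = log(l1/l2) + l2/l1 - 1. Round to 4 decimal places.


KL divergence for exponential family:
KL = log(l1/l2) + l2/l1 - 1.
log(13/5) = 0.955511.
5/13 = 0.384615.
KL = 0.955511 + 0.384615 - 1 = 0.3401

0.3401


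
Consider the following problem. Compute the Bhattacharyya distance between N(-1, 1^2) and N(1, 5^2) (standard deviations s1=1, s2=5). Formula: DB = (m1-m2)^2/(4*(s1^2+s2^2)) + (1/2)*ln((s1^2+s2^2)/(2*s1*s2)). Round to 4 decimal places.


Bhattacharyya distance between two Gaussians:
DB = (m1-m2)^2/(4*(s1^2+s2^2)) + (1/2)*ln((s1^2+s2^2)/(2*s1*s2)).
(m1-m2)^2 = (-2)^2 = 4.
s1^2+s2^2 = 1 + 25 = 26.
term1 = 4/104 = 0.038462.
term2 = 0.5*ln(26/10.0) = 0.477756.
DB = 0.038462 + 0.477756 = 0.5162

0.5162


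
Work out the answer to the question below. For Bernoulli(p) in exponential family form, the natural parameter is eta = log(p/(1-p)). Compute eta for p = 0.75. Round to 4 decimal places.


Natural parameter for Bernoulli: eta = log(p/(1-p)).
p = 0.75, 1-p = 0.25.
p/(1-p) = 3.0.
eta = log(3.0) = 1.0986

1.0986


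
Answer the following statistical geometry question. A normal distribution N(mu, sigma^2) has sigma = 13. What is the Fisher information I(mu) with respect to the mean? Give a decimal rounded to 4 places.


The Fisher information for the mean of a normal distribution is I(mu) = 1/sigma^2.
sigma = 13, so sigma^2 = 169.
I(mu) = 1/169 = 0.0059

0.0059


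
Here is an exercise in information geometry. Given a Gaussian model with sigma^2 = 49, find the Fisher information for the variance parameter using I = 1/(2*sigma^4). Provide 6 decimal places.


Fisher information for variance: I(sigma^2) = 1/(2*sigma^4).
sigma^2 = 49, so sigma^4 = 2401.
I = 1/(2*2401) = 1/4802 = 0.000208

0.000208


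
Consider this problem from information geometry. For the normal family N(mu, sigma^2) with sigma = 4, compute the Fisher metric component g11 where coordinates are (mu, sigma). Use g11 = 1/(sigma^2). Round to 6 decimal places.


For the 2-parameter normal family, the Fisher metric has:
  g11 = 1/sigma^2, g22 = 2/sigma^2.
sigma = 4, sigma^2 = 16.
g11 = 0.062500

0.062500


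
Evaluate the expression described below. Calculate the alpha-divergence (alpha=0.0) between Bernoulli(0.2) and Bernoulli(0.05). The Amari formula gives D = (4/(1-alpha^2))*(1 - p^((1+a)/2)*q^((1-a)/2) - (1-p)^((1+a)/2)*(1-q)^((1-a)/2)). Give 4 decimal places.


Amari alpha-divergence:
D = (4/(1-alpha^2))*(1 - p^((1+a)/2)*q^((1-a)/2) - (1-p)^((1+a)/2)*(1-q)^((1-a)/2)).
alpha = 0.0, p = 0.2, q = 0.05.
e1 = (1+alpha)/2 = 0.5, e2 = (1-alpha)/2 = 0.5.
t1 = p^e1 * q^e2 = 0.2^0.5 * 0.05^0.5 = 0.1.
t2 = (1-p)^e1 * (1-q)^e2 = 0.8^0.5 * 0.95^0.5 = 0.87178.
4/(1-alpha^2) = 4.0.
D = 4.0*(1 - 0.1 - 0.87178) = 0.1129

0.1129


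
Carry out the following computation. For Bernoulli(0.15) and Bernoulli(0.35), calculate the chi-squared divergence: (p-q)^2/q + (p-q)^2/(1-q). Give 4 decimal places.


Chi-squared divergence between Bernoulli distributions:
chi^2 = (p-q)^2/q + (p-q)^2/(1-q).
p = 0.15, q = 0.35, p-q = -0.2.
(p-q)^2 = 0.04.
term1 = 0.04/0.35 = 0.114286.
term2 = 0.04/0.65 = 0.061538.
chi^2 = 0.114286 + 0.061538 = 0.1758

0.1758


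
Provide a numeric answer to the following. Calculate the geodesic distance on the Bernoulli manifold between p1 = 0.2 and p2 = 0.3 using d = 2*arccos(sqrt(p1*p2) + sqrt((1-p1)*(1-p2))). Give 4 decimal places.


Geodesic distance on Bernoulli manifold:
d(p1,p2) = 2*arccos(sqrt(p1*p2) + sqrt((1-p1)*(1-p2))).
sqrt(p1*p2) = sqrt(0.2*0.3) = 0.244949.
sqrt((1-p1)*(1-p2)) = sqrt(0.8*0.7) = 0.748331.
arg = 0.244949 + 0.748331 = 0.99328.
d = 2*arccos(0.99328) = 0.2320

0.2320


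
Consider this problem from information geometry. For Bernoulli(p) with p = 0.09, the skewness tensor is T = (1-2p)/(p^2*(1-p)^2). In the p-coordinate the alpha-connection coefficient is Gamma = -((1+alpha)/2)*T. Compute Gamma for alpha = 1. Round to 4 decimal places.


Skewness (Amari-Chentsov) tensor: T = (1-2p)/(p^2*(1-p)^2).
p = 0.09, 1-2p = 0.82, p^2 = 0.0081, (1-p)^2 = 0.8281.
T = 0.82/(0.0081 * 0.8281) = 122.249206.
In the p-coordinate, Gamma^(alpha) = Gamma^(0) - (alpha/2)*T with Gamma^(0) = (1/2)*g'(p) = -T/2,
so Gamma^(alpha) = -((1+alpha)/2)*T.
alpha = 1, -(1+alpha)/2 = -1.0.
Gamma = -1.0 * 122.249206 = -122.2492

-122.2492


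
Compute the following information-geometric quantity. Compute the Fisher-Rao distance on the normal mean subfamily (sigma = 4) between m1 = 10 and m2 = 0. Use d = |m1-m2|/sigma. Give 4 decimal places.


On the fixed-variance normal subfamily, geodesic distance = |m1-m2|/sigma.
|10 - 0| = 10.
sigma = 4.
d = 10/4 = 2.5000

2.5000


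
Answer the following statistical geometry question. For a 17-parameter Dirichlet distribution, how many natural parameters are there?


Exponential family dimension calculation:
Dirichlet with 17 components has 17 natural parameters.

17


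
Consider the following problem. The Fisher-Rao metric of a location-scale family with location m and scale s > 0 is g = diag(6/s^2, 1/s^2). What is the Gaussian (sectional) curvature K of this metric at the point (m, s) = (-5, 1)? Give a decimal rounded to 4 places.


The metric has the form g = (A dm^2 + B ds^2)/s^2 with A = 6, B = 1.
Substitute u = sqrt(A/B)*m: g = B*(du^2 + ds^2)/s^2, i.e. B times the
Poincare upper half-plane metric, which has constant Gaussian curvature -1.
Scaling a 2D metric by a constant c divides the Gaussian curvature by c,
so K = -1/B = -1/(1) = -1.0000 everywhere (the point (m, s) = (-5, 1) is irrelevant:
the curvature is constant).
The requested Gaussian curvature is K = -1.0000.

-1.0000


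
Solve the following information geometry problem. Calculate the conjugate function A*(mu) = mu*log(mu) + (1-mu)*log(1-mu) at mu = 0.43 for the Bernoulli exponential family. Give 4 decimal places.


Legendre transform for Bernoulli:
A*(mu) = mu*log(mu) + (1-mu)*log(1-mu).
mu = 0.43, 1-mu = 0.57.
mu*log(mu) = 0.43*log(0.43) = -0.362907.
(1-mu)*log(1-mu) = 0.57*log(0.57) = -0.320408.
A* = -0.362907 + -0.320408 = -0.6833

-0.6833


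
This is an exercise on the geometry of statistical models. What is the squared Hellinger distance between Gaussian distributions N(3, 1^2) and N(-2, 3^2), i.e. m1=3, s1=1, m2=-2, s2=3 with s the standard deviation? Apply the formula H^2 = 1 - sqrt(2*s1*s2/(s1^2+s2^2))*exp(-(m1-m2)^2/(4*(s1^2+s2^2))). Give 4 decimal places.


Squared Hellinger distance for Gaussians:
H^2 = 1 - sqrt(2*s1*s2/(s1^2+s2^2)) * exp(-(m1-m2)^2/(4*(s1^2+s2^2))).
s1^2 = 1, s2^2 = 9, s1^2+s2^2 = 10.
sqrt(2*1*3/(10)) = 0.774597.
(m1-m2)^2 = (5)^2 = 25.
exp(-25/(4*10)) = exp(-0.625) = 0.535261.
H^2 = 1 - 0.774597*0.535261 = 0.5854

0.5854


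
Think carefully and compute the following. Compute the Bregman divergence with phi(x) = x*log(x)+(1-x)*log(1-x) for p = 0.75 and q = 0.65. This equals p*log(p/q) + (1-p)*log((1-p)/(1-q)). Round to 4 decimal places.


Bregman divergence with negative entropy generator:
D = p*log(p/q) + (1-p)*log((1-p)/(1-q)).
p = 0.75, q = 0.65.
p*log(p/q) = 0.75*log(0.75/0.65) = 0.107326.
(1-p)*log((1-p)/(1-q)) = 0.25*log(0.25/0.35) = -0.084118.
D = 0.107326 + -0.084118 = 0.0232

0.0232


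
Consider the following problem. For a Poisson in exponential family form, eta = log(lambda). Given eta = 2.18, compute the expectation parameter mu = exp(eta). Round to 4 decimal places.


Expectation parameter for Poisson exponential family:
mu = exp(eta).
eta = 2.18.
mu = exp(2.18) = 8.8463

8.8463


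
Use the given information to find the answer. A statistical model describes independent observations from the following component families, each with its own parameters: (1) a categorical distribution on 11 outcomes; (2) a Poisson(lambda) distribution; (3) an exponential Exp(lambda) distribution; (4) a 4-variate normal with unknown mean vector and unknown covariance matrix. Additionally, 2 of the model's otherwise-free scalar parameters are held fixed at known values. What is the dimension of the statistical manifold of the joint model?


The dimension of a statistical manifold equals the number of free
(independent) real parameters of the model. For a product of independent
blocks the parameter counts add.
- categorical on 11 outcomes (probabilities sum to 1): 11-1 = 10.
- Poisson (lambda): 1.
- exponential (lambda): 1.
- 4-variate normal: 4 (mean) + 4*5/2 = 10 (symmetric covariance) = 14.
Total = 10 + 1 + 1 + 14 = 26.
2 parameter(s) fixed at known values: 26 - 2 = 24.
Dimension = 24

24


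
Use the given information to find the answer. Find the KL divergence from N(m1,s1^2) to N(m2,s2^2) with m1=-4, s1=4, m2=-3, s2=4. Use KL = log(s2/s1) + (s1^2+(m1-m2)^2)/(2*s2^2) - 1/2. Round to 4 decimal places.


KL divergence between normal distributions:
KL = log(s2/s1) + (s1^2 + (m1-m2)^2)/(2*s2^2) - 1/2.
log(4/4) = 0.0.
(4^2 + (-4--3)^2)/(2*4^2) = (16 + 1)/32 = 0.53125.
KL = 0.0 + 0.53125 - 0.5 = 0.0313

0.0313


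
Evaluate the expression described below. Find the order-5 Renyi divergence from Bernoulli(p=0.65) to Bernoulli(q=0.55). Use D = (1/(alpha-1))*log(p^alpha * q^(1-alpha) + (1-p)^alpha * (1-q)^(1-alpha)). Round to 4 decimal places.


Renyi divergence of order alpha between Bernoulli distributions:
D = (1/(alpha-1))*log(p^alpha * q^(1-alpha) + (1-p)^alpha * (1-q)^(1-alpha)).
alpha = 5, p = 0.65, q = 0.55.
p^alpha * q^(1-alpha) = 0.65^5 * 0.55^-4 = 1.267991.
(1-p)^alpha * (1-q)^(1-alpha) = 0.35^5 * 0.45^-4 = 0.128083.
sum = 1.267991 + 0.128083 = 1.396073.
D = (1/4)*log(1.396073) = 0.0834

0.0834


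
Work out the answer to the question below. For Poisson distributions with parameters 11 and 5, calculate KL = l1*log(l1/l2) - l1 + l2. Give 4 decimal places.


KL divergence for Poisson:
KL = l1*log(l1/l2) - l1 + l2.
l1 = 11, l2 = 5.
log(11/5) = 0.788457.
l1*log(l1/l2) = 11 * 0.788457 = 8.673031.
KL = 8.673031 - 11 + 5 = 2.6730

2.6730


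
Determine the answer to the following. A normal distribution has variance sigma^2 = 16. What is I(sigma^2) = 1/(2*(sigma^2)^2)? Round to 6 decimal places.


Fisher information for variance: I(sigma^2) = 1/(2*sigma^4).
sigma^2 = 16, so sigma^4 = 256.
I = 1/(2*256) = 1/512 = 0.001953

0.001953


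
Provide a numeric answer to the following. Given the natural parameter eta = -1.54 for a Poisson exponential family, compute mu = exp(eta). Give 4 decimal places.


Expectation parameter for Poisson exponential family:
mu = exp(eta).
eta = -1.54.
mu = exp(-1.54) = 0.2144

0.2144


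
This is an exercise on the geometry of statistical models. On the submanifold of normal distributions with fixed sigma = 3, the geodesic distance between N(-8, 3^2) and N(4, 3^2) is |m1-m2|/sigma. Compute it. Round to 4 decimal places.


On the fixed-variance normal subfamily, geodesic distance = |m1-m2|/sigma.
|-8 - 4| = 12.
sigma = 3.
d = 12/3 = 4.0000

4.0000


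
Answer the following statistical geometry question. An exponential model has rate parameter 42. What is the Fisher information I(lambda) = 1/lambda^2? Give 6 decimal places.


Fisher information for exponential: I(lambda) = 1/lambda^2.
lambda = 42, lambda^2 = 1764.
I = 1/1764 = 0.000567

0.000567


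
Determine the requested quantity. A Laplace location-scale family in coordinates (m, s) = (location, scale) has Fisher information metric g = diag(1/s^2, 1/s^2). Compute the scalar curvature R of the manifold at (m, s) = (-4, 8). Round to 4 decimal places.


The metric has the form g = (A dm^2 + B ds^2)/s^2 with A = 1, B = 1.
Substitute u = sqrt(A/B)*m: g = B*(du^2 + ds^2)/s^2, i.e. B times the
Poincare upper half-plane metric, which has constant Gaussian curvature -1.
Scaling a 2D metric by a constant c divides the Gaussian curvature by c,
so K = -1/B = -1/(1) = -1.0000 everywhere (the point (m, s) = (-4, 8) is irrelevant:
the curvature is constant).
Scalar curvature in dimension 2: R = 2K = -2/(1) = -2.0000.

-2.0000


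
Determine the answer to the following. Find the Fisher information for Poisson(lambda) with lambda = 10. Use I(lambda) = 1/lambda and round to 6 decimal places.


Fisher information for Poisson: I(lambda) = 1/lambda.
lambda = 10.
I(lambda) = 1/10 = 0.100000

0.100000


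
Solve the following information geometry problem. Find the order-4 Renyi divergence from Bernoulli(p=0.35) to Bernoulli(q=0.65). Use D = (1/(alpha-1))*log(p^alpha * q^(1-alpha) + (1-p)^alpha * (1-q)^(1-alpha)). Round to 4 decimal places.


Renyi divergence of order alpha between Bernoulli distributions:
D = (1/(alpha-1))*log(p^alpha * q^(1-alpha) + (1-p)^alpha * (1-q)^(1-alpha)).
alpha = 4, p = 0.35, q = 0.65.
p^alpha * q^(1-alpha) = 0.35^4 * 0.65^-3 = 0.054643.
(1-p)^alpha * (1-q)^(1-alpha) = 0.65^4 * 0.35^-3 = 4.163411.
sum = 0.054643 + 4.163411 = 4.218054.
D = (1/3)*log(4.218054) = 0.4798

0.4798


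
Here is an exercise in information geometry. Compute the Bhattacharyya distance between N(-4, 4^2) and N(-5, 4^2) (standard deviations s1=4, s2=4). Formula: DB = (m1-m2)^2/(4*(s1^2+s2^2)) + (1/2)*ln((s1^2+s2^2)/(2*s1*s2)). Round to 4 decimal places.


Bhattacharyya distance between two Gaussians:
DB = (m1-m2)^2/(4*(s1^2+s2^2)) + (1/2)*ln((s1^2+s2^2)/(2*s1*s2)).
(m1-m2)^2 = (1)^2 = 1.
s1^2+s2^2 = 16 + 16 = 32.
term1 = 1/128 = 0.007812.
term2 = 0.5*ln(32/32.0) = 0.0.
DB = 0.007812 + 0.0 = 0.0078

0.0078


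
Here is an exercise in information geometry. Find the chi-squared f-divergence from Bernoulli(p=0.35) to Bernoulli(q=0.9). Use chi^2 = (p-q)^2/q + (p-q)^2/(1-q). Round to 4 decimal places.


Chi-squared divergence between Bernoulli distributions:
chi^2 = (p-q)^2/q + (p-q)^2/(1-q).
p = 0.35, q = 0.9, p-q = -0.55.
(p-q)^2 = 0.3025.
term1 = 0.3025/0.9 = 0.336111.
term2 = 0.3025/0.1 = 3.025.
chi^2 = 0.336111 + 3.025 = 3.3611

3.3611


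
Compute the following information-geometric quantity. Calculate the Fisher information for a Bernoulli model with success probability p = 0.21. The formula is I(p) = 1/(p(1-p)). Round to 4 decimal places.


For Bernoulli(p), Fisher information is I(p) = 1/(p*(1-p)).
p = 0.21, 1-p = 0.79.
p*(1-p) = 0.1659.
I(p) = 1/0.1659 = 6.0277

6.0277


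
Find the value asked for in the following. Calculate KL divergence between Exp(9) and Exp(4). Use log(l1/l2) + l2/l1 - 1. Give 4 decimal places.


KL divergence for exponential family:
KL = log(l1/l2) + l2/l1 - 1.
log(9/4) = 0.81093.
4/9 = 0.444444.
KL = 0.81093 + 0.444444 - 1 = 0.2554

0.2554


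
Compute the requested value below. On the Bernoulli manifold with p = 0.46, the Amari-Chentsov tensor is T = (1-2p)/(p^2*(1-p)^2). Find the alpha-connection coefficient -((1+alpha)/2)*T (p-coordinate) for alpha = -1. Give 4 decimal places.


Skewness (Amari-Chentsov) tensor: T = (1-2p)/(p^2*(1-p)^2).
p = 0.46, 1-2p = 0.08, p^2 = 0.2116, (1-p)^2 = 0.2916.
T = 0.08/(0.2116 * 0.2916) = 1.296543.
In the p-coordinate, Gamma^(alpha) = Gamma^(0) - (alpha/2)*T with Gamma^(0) = (1/2)*g'(p) = -T/2,
so Gamma^(alpha) = -((1+alpha)/2)*T.
alpha = -1, -(1+alpha)/2 = 0.0.
Gamma = 0.0 * 1.296543 = 0.0000

0.0000


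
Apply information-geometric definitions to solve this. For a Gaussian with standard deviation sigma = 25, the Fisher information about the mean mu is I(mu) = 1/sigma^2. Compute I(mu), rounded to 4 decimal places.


The Fisher information for the mean of a normal distribution is I(mu) = 1/sigma^2.
sigma = 25, so sigma^2 = 625.
I(mu) = 1/625 = 0.0016

0.0016


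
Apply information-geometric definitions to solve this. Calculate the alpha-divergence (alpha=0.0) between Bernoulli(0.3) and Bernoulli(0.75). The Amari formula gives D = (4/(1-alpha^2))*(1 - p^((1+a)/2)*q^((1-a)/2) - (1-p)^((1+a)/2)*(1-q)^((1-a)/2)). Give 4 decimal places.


Amari alpha-divergence:
D = (4/(1-alpha^2))*(1 - p^((1+a)/2)*q^((1-a)/2) - (1-p)^((1+a)/2)*(1-q)^((1-a)/2)).
alpha = 0.0, p = 0.3, q = 0.75.
e1 = (1+alpha)/2 = 0.5, e2 = (1-alpha)/2 = 0.5.
t1 = p^e1 * q^e2 = 0.3^0.5 * 0.75^0.5 = 0.474342.
t2 = (1-p)^e1 * (1-q)^e2 = 0.7^0.5 * 0.25^0.5 = 0.41833.
4/(1-alpha^2) = 4.0.
D = 4.0*(1 - 0.474342 - 0.41833) = 0.4293

0.4293


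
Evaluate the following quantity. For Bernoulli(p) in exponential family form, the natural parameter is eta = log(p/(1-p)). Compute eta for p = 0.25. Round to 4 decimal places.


Natural parameter for Bernoulli: eta = log(p/(1-p)).
p = 0.25, 1-p = 0.75.
p/(1-p) = 0.333333.
eta = log(0.333333) = -1.0986

-1.0986
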